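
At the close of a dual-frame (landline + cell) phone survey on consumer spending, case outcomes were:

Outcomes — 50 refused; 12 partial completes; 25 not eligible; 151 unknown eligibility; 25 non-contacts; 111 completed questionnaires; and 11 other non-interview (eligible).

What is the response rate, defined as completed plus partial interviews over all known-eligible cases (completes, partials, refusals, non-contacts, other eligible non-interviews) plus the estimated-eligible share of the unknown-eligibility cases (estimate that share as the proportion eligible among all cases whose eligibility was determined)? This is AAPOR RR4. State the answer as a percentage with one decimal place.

Num: 111 + 12 = 123
Determined eligible: 111 + 12 + 50 + 25 + 11 = 209
e = 209 / (209 + 25) = 209 / 234 = 0.8932
Eligible share of unknowns: 0.8932 × 151 = 134.87
Denom: 209 + 134.87 = 343.87
RR4 = 123 / 343.87 = 0.3577

35.8%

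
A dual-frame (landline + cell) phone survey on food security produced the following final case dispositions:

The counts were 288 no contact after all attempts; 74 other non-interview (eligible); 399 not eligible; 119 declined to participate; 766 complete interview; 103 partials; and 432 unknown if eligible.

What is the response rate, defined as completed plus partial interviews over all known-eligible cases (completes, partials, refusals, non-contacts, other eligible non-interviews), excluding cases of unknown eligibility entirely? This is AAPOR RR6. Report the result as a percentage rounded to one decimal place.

Num → 766 + 103 = 869
Denom → 766 + 103 + 119 + 288 + 74 = 1350
RR6 = 869 / 1350 = 0.6437

64.4%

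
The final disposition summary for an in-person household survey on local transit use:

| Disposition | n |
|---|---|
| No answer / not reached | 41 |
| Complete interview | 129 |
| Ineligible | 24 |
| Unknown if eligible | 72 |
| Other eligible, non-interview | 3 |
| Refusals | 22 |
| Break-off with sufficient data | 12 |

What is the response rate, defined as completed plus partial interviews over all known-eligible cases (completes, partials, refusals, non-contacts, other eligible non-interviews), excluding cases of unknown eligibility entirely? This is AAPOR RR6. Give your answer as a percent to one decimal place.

Numerator: 129 + 12 = 141
Base: 129 + 12 + 22 + 41 + 3 = 207
RR6 = 141 / 207 = 0.6812

68.1%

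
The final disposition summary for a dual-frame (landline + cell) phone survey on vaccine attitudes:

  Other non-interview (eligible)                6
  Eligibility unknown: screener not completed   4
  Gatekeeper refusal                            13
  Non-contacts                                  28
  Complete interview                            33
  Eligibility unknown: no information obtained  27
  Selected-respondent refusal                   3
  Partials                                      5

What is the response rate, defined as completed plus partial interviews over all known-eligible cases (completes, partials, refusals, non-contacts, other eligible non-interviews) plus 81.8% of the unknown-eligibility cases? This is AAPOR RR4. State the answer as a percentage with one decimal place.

33.5%

Declined to participate = 13 + 3 = 16
Eligibility not determined = 4 + 27 = 31
Num: 33 + 5 = 38
Determined eligible: 33 + 5 + 16 + 28 + 6 = 88
e × U: 0.8180 × 31 = 25.36
Base: 88 + 25.36 = 113.36
RR4 = 38 / 113.36 = 0.3352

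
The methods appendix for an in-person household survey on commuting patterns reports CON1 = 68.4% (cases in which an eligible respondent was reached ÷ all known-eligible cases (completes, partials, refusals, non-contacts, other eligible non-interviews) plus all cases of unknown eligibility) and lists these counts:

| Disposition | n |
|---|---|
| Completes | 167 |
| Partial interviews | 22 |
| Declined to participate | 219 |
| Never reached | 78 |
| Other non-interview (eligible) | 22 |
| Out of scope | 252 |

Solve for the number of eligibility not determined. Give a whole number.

Top: 167 + 22 + 219 + 22 = 430
CON1 = 430 / D = 0.684
D = 430 / 0.684 = 628.7
Other denominator terms total 508
eligibility not determined = 628.7 − 508 ≈ 121

121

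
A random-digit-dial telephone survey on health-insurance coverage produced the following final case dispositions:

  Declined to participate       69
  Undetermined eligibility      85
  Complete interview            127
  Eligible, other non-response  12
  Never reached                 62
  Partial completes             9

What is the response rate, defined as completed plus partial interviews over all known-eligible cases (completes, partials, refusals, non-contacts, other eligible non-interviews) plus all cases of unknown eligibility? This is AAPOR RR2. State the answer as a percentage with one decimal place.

Numerator → 127 + 9 = 136
Denom → 127 + 9 + 69 + 62 + 12 + 85 = 364
RR2 = 136 / 364 = 0.3736

37.4%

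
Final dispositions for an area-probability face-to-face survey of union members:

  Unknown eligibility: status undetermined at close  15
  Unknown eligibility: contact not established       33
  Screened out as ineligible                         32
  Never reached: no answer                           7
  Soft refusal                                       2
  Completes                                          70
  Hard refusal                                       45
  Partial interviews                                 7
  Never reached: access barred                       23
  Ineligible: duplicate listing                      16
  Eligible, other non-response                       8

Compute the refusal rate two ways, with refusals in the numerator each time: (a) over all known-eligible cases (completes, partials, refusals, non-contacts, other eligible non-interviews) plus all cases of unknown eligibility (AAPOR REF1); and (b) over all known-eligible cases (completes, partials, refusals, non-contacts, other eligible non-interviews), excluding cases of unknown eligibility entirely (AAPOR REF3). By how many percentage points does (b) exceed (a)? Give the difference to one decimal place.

Refusal or break-off = 45 + 2 = 47
No contact after all attempts = 7 + 23 = 30
Eligibility not determined = 33 + 15 = 48
Out of scope = 32 + 16 = 48
Num → 47
Denom → 70 + 7 + 47 + 30 + 8 + 48 = 210
REF1 = 47 / 210 = 0.2238
Denom → 70 + 7 + 47 + 30 + 8 = 162
REF3 = 47 / 162 = 0.2901
Difference = 29.01 − 22.38 = 6.63 percentage points

6.6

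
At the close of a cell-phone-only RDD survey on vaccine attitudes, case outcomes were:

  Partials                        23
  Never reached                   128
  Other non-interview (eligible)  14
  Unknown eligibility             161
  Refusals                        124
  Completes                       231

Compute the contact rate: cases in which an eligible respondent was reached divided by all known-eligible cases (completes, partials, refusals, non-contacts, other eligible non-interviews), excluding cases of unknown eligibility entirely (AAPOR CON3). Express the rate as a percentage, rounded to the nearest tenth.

Top: 231 + 23 + 124 + 14 = 392
Base: 231 + 23 + 124 + 128 + 14 = 520
CON3 = 392 / 520 = 0.7538

75.4%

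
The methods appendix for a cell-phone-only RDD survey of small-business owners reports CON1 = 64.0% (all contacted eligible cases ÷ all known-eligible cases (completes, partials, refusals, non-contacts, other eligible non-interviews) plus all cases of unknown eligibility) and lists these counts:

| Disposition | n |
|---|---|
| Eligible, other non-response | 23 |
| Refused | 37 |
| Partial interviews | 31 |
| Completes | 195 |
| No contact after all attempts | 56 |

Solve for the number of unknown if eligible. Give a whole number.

Top: 195 + 31 + 37 + 23 = 286
CON1 = 286 / D = 0.640
D = 286 / 0.640 = 446.9
Remaining denominator categories sum to 342
unknown if eligible = 446.9 − 342 ≈ 105

105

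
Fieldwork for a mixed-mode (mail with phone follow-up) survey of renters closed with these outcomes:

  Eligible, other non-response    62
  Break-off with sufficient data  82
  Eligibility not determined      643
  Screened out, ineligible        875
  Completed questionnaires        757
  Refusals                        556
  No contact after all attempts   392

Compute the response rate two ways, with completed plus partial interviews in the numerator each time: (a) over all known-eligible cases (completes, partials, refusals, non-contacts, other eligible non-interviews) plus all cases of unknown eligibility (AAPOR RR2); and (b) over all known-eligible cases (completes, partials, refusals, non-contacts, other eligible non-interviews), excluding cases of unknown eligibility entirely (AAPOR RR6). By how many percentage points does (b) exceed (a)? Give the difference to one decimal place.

Numerator → 757 + 82 = 839
Denom → 757 + 82 + 556 + 392 + 62 + 643 = 2492
RR2 = 839 / 2492 = 0.3367
Denom → 757 + 82 + 556 + 392 + 62 = 1849
RR6 = 839 / 1849 = 0.4538
Difference = 45.38 − 33.67 = 11.71 percentage points

11.7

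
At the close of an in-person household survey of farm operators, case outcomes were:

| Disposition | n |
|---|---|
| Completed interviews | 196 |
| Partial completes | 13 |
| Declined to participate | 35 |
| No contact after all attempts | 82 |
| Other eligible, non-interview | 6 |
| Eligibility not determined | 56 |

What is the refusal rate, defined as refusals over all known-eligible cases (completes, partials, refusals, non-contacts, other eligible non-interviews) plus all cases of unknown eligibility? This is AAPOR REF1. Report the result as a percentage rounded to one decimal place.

9.0%

Num: 35
Denom: 196 + 13 + 35 + 82 + 6 + 56 = 388
REF1 = 35 / 388 = 0.0902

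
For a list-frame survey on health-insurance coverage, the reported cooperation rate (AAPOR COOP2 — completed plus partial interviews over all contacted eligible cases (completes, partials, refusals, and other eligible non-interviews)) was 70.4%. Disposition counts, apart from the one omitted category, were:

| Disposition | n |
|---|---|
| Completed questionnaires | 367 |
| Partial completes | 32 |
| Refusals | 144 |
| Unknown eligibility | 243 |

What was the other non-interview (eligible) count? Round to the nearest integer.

24

Numerator = 367 + 32 = 399
COOP2 = 399 / D = 0.704
D = 399 / 0.704 = 566.8
Rest of base = 543
other non-interview (eligible) = 566.8 − 543 ≈ 24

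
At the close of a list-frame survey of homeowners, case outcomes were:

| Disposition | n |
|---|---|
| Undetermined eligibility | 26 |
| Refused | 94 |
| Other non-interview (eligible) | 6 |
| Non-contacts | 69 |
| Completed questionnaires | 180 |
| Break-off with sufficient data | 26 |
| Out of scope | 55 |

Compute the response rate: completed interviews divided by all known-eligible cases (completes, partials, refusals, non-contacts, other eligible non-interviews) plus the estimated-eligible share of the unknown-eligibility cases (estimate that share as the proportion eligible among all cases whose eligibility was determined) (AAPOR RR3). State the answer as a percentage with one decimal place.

Top = 180
Determined eligible = 180 + 26 + 94 + 69 + 6 = 375
e = 375 / (375 + 55) = 375 / 430 = 0.8721
Estimated eligible among unknowns = 0.8721 × 26 = 22.67
Denom = 375 + 22.67 = 397.67
RR3 = 180 / 397.67 = 0.4526

45.3%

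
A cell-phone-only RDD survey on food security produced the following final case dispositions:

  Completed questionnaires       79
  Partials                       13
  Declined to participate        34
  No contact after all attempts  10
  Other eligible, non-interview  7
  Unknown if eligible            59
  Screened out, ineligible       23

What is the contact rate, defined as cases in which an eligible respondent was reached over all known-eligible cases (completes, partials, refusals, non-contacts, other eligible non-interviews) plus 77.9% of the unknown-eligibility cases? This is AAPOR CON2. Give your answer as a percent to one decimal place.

Numerator = 79 + 13 + 34 + 7 = 133
Known eligible = 79 + 13 + 34 + 10 + 7 = 143
Eligible share of unknowns = 0.7790 × 59 = 45.96
Denominator = 143 + 45.96 = 188.96
CON2 = 133 / 188.96 = 0.7039

70.4%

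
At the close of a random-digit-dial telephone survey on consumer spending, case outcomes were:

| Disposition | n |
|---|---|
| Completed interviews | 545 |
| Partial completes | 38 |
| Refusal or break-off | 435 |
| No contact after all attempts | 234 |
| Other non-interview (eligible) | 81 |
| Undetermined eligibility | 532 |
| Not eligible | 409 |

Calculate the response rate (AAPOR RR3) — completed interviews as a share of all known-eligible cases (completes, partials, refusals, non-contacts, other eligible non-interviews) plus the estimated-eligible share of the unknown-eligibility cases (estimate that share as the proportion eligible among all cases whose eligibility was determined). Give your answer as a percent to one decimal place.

31.3%

Numerator = 545
Known eligible = 545 + 38 + 435 + 234 + 81 = 1333
e = 1333 / (1333 + 409) = 1333 / 1742 = 0.7652
Estimated eligible among unknowns = 0.7652 × 532 = 407.09
Base = 1333 + 407.09 = 1740.09
RR3 = 545 / 1740.09 = 0.3132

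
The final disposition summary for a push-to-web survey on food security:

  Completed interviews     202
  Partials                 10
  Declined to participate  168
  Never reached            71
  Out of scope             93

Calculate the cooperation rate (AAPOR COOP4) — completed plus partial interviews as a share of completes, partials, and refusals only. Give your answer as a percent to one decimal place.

55.8%

Numerator = 202 + 10 = 212
Denominator = 202 + 10 + 168 = 380
COOP4 = 212 / 380 = 0.5579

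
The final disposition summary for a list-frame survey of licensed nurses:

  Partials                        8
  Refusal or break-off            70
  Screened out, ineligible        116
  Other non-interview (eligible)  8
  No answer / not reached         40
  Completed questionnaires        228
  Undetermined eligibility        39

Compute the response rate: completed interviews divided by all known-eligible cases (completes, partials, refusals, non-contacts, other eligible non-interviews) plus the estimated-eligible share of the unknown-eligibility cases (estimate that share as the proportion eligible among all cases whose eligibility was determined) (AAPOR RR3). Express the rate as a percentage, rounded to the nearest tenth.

59.5%

Numerator: 228
Eligible (known): 228 + 8 + 70 + 40 + 8 = 354
e = 354 / (354 + 116) = 354 / 470 = 0.7532
Eligible share of unknowns: 0.7532 × 39 = 29.37
Base: 354 + 29.37 = 383.37
RR3 = 228 / 383.37 = 0.5947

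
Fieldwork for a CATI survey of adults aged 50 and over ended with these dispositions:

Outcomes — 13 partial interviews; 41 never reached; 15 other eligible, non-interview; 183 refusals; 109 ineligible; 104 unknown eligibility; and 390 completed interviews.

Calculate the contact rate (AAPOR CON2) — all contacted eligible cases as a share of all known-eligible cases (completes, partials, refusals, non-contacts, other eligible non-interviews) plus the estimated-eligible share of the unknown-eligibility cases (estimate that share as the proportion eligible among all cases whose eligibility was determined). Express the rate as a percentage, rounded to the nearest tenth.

82.2%

Top = 390 + 13 + 183 + 15 = 601
Determined eligible = 390 + 13 + 183 + 41 + 15 = 642
e = 642 / (642 + 109) = 642 / 751 = 0.8549
Eligible share of unknowns = 0.8549 × 104 = 88.91
Denom = 642 + 88.91 = 730.91
CON2 = 601 / 730.91 = 0.8223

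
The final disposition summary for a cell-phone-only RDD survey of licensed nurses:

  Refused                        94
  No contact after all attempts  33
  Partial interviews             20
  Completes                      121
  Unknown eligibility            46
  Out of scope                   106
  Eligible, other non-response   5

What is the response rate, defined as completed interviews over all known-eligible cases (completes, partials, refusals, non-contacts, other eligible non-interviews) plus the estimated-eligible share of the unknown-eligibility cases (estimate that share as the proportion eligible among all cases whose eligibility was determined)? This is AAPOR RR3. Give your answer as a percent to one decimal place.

39.5%

Num → 121
Known eligible → 121 + 20 + 94 + 33 + 5 = 273
e = 273 / (273 + 106) = 273 / 379 = 0.7203
Eligible share of unknowns → 0.7203 × 46 = 33.13
Denominator → 273 + 33.13 = 306.13
RR3 = 121 / 306.13 = 0.3953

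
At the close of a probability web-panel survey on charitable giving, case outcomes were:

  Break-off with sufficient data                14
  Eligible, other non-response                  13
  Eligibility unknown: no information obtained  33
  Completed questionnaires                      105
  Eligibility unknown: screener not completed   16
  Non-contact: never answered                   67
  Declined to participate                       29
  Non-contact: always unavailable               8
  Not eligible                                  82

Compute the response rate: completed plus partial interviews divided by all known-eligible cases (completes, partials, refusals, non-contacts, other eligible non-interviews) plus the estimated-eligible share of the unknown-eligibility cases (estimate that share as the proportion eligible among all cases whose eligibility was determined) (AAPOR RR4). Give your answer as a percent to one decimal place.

43.7%

No contact after all attempts = 67 + 8 = 75
Undetermined eligibility = 16 + 33 = 49
Num = 105 + 14 = 119
Eligible (known) = 105 + 14 + 29 + 75 + 13 = 236
e = 236 / (236 + 82) = 236 / 318 = 0.7421
e × U = 0.7421 × 49 = 36.36
Base = 236 + 36.36 = 272.36
RR4 = 119 / 272.36 = 0.4369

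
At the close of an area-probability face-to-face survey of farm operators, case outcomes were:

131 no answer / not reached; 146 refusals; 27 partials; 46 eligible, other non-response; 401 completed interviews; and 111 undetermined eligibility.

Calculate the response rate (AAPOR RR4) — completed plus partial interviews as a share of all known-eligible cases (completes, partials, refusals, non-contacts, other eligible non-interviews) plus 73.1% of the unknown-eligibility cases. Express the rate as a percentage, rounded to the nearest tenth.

51.4%

Numerator: 401 + 27 = 428
Eligible (known): 401 + 27 + 146 + 131 + 46 = 751
Eligible share of unknowns: 0.7310 × 111 = 81.14
Denominator: 751 + 81.14 = 832.14
RR4 = 428 / 832.14 = 0.5143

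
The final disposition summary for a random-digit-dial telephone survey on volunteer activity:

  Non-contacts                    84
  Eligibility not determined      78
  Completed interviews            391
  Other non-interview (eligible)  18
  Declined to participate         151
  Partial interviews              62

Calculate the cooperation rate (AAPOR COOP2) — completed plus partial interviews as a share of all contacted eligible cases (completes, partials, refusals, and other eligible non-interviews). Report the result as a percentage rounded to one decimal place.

Numerator = 391 + 62 = 453
Denominator = 391 + 62 + 151 + 18 = 622
COOP2 = 453 / 622 = 0.7283

72.8%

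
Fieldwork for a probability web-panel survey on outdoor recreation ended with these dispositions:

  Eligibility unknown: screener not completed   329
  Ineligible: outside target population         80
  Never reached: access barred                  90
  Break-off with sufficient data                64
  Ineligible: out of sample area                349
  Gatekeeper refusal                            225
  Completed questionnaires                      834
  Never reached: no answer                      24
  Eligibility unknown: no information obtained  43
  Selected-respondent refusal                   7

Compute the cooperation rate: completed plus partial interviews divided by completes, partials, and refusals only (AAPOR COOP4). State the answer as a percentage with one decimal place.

Refusal or break-off = 225 + 7 = 232
No contact after all attempts = 24 + 90 = 114
Eligibility not determined = 329 + 43 = 372
Ineligible = 80 + 349 = 429
Numerator: 834 + 64 = 898
Base: 834 + 64 + 232 = 1130
COOP4 = 898 / 1130 = 0.7947

79.5%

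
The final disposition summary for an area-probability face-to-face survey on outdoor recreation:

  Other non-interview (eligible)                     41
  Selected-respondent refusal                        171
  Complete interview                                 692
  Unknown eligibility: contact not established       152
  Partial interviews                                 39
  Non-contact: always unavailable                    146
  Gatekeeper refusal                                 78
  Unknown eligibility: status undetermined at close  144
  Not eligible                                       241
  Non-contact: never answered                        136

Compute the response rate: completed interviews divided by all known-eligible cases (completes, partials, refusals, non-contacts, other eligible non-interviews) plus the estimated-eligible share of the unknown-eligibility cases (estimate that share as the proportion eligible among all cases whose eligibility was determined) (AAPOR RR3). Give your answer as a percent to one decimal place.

Declined to participate = 78 + 171 = 249
No contact after all attempts = 136 + 146 = 282
Unknown if eligible = 152 + 144 = 296
Numerator = 692
Known eligible = 692 + 39 + 249 + 282 + 41 = 1303
e = 1303 / (1303 + 241) = 1303 / 1544 = 0.8439
e × U = 0.8439 × 296 = 249.79
Base = 1303 + 249.79 = 1552.79
RR3 = 692 / 1552.79 = 0.4456

44.6%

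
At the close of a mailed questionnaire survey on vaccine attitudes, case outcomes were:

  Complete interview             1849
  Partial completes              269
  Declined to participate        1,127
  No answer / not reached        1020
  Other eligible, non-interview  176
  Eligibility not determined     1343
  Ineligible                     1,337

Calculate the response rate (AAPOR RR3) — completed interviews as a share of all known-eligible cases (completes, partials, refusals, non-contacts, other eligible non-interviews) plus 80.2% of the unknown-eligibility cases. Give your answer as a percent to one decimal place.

Num = 1849
Eligible (known) = 1849 + 269 + 1127 + 1020 + 176 = 4441
Estimated eligible among unknowns = 0.8020 × 1343 = 1077.09
Denom = 4441 + 1077.09 = 5518.09
RR3 = 1849 / 5518.09 = 0.3351

33.5%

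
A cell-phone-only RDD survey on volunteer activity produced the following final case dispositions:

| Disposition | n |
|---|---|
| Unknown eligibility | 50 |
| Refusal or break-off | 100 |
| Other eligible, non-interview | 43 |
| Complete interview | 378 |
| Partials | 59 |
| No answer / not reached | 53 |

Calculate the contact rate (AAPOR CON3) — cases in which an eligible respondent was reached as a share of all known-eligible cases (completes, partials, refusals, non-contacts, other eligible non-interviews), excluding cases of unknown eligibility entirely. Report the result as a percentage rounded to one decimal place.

Numerator: 378 + 59 + 100 + 43 = 580
Denom: 378 + 59 + 100 + 53 + 43 = 633
CON3 = 580 / 633 = 0.9163

91.6%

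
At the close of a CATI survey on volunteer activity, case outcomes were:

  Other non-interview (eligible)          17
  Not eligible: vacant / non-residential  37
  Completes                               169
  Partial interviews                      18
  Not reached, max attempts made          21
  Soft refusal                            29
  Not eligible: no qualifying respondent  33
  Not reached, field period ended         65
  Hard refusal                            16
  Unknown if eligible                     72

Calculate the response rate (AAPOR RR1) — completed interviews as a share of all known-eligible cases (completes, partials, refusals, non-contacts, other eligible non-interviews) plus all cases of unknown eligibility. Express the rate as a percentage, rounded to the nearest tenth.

41.5%

Refusals = 16 + 29 = 45
Non-contacts = 65 + 21 = 86
Ineligible = 33 + 37 = 70
Num → 169
Denom → 169 + 18 + 45 + 86 + 17 + 72 = 407
RR1 = 169 / 407 = 0.4152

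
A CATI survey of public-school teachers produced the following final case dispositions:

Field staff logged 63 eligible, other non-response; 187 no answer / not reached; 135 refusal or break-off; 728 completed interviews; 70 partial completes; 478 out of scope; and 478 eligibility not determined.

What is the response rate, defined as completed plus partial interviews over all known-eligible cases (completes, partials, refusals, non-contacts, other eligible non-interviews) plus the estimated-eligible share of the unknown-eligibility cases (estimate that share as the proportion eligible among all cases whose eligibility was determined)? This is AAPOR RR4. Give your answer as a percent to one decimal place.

52.4%

Numerator = 728 + 70 = 798
Determined eligible = 728 + 70 + 135 + 187 + 63 = 1183
e = 1183 / (1183 + 478) = 1183 / 1661 = 0.7122
Estimated eligible among unknowns = 0.7122 × 478 = 340.43
Denominator = 1183 + 340.43 = 1523.43
RR4 = 798 / 1523.43 = 0.5238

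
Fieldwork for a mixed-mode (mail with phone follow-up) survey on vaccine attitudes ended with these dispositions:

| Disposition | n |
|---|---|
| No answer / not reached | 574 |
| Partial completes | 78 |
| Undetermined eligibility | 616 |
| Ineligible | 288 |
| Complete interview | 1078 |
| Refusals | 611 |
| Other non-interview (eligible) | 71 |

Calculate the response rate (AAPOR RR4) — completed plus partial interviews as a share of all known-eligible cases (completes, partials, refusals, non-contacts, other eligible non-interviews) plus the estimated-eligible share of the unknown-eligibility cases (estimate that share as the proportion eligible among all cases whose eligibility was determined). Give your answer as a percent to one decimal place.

Top = 1078 + 78 = 1156
Known eligible = 1078 + 78 + 611 + 574 + 71 = 2412
e = 2412 / (2412 + 288) = 2412 / 2700 = 0.8933
Estimated eligible among unknowns = 0.8933 × 616 = 550.27
Denominator = 2412 + 550.27 = 2962.27
RR4 = 1156 / 2962.27 = 0.3902

39.0%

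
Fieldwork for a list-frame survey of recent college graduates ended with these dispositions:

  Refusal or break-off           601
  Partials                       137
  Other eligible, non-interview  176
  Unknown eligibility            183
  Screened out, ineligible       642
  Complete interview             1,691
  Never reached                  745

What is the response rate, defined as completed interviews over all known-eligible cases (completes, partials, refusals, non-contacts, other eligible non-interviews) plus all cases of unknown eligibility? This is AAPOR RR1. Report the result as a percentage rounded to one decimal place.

Top: 1691
Base: 1691 + 137 + 601 + 745 + 176 + 183 = 3533
RR1 = 1691 / 3533 = 0.4786

47.9%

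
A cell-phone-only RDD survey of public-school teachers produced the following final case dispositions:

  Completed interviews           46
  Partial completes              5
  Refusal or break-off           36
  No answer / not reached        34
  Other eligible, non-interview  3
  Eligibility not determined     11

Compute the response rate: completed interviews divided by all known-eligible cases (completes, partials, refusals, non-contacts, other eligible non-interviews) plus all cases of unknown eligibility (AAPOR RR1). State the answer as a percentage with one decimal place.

Numerator → 46
Base → 46 + 5 + 36 + 34 + 3 + 11 = 135
RR1 = 46 / 135 = 0.3407

34.1%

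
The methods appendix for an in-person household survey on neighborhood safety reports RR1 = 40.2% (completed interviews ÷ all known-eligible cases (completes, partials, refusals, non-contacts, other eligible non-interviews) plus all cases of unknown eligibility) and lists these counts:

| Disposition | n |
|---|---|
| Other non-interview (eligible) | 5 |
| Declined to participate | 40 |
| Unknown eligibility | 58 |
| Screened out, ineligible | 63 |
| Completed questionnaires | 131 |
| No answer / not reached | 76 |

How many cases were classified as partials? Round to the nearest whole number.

16

RR1 = 131 / D = 0.402
D = 131 / 0.402 = 325.9
Other denominator terms total 310
partials = 325.9 − 310 ≈ 16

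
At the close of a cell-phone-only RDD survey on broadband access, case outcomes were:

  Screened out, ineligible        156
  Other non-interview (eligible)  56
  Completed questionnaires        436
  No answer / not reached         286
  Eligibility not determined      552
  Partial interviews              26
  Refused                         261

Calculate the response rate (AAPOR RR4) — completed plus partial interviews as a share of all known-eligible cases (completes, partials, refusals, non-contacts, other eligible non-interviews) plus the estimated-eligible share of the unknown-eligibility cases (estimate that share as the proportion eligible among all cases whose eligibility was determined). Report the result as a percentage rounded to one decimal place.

Num: 436 + 26 = 462
Determined eligible: 436 + 26 + 261 + 286 + 56 = 1065
e = 1065 / (1065 + 156) = 1065 / 1221 = 0.8722
Estimated eligible among unknowns: 0.8722 × 552 = 481.45
Denom: 1065 + 481.45 = 1546.45
RR4 = 462 / 1546.45 = 0.2987

29.9%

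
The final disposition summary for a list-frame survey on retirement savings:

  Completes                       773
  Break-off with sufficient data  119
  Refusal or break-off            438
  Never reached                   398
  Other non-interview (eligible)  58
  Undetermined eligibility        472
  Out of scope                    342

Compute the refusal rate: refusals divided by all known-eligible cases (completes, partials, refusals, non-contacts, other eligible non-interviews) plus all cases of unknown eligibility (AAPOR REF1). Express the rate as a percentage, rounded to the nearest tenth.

19.4%

Top → 438
Denominator → 773 + 119 + 438 + 398 + 58 + 472 = 2258
REF1 = 438 / 2258 = 0.1940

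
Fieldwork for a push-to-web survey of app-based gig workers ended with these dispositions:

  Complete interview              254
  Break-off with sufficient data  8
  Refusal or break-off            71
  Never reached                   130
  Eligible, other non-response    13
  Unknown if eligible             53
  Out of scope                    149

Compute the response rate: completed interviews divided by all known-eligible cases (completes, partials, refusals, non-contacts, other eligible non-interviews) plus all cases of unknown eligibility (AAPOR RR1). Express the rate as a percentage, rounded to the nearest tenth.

48.0%

Top: 254
Denominator: 254 + 8 + 71 + 130 + 13 + 53 = 529
RR1 = 254 / 529 = 0.4802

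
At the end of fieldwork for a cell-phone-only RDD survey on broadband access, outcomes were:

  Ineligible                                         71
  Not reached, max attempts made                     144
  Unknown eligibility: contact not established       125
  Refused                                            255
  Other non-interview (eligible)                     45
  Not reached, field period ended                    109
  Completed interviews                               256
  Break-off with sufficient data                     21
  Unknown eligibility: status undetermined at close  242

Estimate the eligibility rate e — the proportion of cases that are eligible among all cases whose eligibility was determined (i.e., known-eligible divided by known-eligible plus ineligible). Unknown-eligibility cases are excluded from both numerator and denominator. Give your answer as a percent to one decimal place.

Never reached = 109 + 144 = 253
Eligibility not determined = 125 + 242 = 367
Determined eligible = 256 + 21 + 255 + 253 + 45 = 830
e = 830 / (830 + 71) = 830 / 901 = 0.9212

92.1%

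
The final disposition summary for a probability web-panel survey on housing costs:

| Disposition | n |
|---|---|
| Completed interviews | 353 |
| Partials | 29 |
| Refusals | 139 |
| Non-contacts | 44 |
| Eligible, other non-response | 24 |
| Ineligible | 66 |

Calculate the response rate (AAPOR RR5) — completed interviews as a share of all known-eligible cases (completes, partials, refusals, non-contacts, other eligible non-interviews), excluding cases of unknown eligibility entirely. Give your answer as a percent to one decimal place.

59.9%

Num = 353
Base = 353 + 29 + 139 + 44 + 24 = 589
RR5 = 353 / 589 = 0.5993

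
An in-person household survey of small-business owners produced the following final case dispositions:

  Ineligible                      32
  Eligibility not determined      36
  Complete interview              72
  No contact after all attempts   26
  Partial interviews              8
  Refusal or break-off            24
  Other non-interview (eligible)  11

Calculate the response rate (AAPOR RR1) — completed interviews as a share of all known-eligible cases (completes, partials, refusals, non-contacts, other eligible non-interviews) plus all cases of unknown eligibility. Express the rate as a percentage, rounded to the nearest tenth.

40.7%

Top = 72
Denominator = 72 + 8 + 24 + 26 + 11 + 36 = 177
RR1 = 72 / 177 = 0.4068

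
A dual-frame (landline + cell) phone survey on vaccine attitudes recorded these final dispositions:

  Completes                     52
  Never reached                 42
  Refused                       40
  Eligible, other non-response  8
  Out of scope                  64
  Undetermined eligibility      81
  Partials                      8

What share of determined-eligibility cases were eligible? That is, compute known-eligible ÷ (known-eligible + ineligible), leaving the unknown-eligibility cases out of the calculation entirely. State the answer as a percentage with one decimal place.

70.1%

Determined eligible = 52 + 8 + 40 + 42 + 8 = 150
e = 150 / (150 + 64) = 150 / 214 = 0.7009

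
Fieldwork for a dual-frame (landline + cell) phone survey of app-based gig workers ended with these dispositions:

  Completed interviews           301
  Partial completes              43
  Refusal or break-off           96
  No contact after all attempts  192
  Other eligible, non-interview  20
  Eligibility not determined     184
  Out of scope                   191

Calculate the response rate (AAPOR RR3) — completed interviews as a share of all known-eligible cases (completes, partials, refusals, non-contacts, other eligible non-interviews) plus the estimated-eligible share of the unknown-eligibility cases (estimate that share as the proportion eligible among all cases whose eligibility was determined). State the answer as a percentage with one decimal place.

Top: 301
Determined eligible: 301 + 43 + 96 + 192 + 20 = 652
e = 652 / (652 + 191) = 652 / 843 = 0.7734
e × U: 0.7734 × 184 = 142.31
Denom: 652 + 142.31 = 794.31
RR3 = 301 / 794.31 = 0.3789

37.9%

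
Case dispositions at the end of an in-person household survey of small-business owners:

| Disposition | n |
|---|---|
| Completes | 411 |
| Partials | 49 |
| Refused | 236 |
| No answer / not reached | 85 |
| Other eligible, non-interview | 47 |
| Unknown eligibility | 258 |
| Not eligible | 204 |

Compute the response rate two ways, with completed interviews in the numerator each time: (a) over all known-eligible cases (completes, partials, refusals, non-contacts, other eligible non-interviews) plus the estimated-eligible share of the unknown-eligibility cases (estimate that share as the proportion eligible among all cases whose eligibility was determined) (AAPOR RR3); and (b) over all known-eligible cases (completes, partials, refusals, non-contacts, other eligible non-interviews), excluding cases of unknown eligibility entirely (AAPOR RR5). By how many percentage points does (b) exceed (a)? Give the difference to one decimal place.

9.9

Numerator → 411
Eligible (known) → 411 + 49 + 236 + 85 + 47 = 828
e = 828 / (828 + 204) = 828 / 1032 = 0.8023
e × U → 0.8023 × 258 = 206.99
Denominator → 828 + 206.99 = 1034.99
RR3 = 411 / 1034.99 = 0.3971
Denominator → 411 + 49 + 236 + 85 + 47 = 828
RR5 = 411 / 828 = 0.4964
Difference = 49.64 − 39.71 = 9.93 percentage points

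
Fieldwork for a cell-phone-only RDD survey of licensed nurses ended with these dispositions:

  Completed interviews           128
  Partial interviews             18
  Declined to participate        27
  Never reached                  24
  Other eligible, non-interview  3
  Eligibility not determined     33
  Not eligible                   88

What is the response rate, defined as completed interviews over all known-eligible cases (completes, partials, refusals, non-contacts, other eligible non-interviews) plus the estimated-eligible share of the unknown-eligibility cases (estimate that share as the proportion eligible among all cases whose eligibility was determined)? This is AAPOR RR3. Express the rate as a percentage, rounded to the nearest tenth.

57.4%

Num → 128
Determined eligible → 128 + 18 + 27 + 24 + 3 = 200
e = 200 / (200 + 88) = 200 / 288 = 0.6944
Estimated eligible among unknowns → 0.6944 × 33 = 22.92
Denom → 200 + 22.92 = 222.92
RR3 = 128 / 222.92 = 0.5742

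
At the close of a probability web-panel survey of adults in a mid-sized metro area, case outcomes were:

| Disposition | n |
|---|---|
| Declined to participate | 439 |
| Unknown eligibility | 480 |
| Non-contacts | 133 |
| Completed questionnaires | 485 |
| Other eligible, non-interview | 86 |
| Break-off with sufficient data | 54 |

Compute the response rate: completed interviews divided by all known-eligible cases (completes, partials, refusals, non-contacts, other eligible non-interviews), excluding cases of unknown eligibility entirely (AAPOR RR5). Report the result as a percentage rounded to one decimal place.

Num → 485
Base → 485 + 54 + 439 + 133 + 86 = 1197
RR5 = 485 / 1197 = 0.4052

40.5%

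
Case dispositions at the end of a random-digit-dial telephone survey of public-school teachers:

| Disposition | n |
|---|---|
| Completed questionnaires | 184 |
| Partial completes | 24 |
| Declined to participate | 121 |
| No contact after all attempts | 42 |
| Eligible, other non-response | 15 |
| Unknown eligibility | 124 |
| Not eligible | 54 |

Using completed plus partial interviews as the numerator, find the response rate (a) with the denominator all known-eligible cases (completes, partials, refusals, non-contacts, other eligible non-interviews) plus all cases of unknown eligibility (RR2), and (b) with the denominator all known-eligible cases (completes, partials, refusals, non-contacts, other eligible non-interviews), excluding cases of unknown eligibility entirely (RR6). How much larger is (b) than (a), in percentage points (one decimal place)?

13.1

Num → 184 + 24 = 208
Base → 184 + 24 + 121 + 42 + 15 + 124 = 510
RR2 = 208 / 510 = 0.4078
Base → 184 + 24 + 121 + 42 + 15 = 386
RR6 = 208 / 386 = 0.5389
Difference = 53.89 − 40.78 = 13.11 percentage points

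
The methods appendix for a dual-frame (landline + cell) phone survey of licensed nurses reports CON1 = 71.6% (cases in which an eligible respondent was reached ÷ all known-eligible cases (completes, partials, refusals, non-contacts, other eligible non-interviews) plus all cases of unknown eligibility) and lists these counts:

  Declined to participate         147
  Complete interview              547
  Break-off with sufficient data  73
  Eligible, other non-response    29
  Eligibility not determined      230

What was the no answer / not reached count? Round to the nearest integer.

Num: 547 + 73 + 147 + 29 = 796
CON1 = 796 / D = 0.716
D = 796 / 0.716 = 1111.7
Rest of base = 1026
no answer / not reached = 1111.7 − 1026 ≈ 86

86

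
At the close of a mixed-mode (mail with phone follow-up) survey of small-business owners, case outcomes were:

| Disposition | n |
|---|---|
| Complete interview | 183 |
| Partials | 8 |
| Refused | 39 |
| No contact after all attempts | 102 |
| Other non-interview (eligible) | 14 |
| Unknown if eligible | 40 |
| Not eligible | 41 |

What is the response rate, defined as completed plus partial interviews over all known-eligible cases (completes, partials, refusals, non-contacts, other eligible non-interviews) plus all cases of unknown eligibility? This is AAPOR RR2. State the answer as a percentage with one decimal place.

49.5%

Top = 183 + 8 = 191
Denom = 183 + 8 + 39 + 102 + 14 + 40 = 386
RR2 = 191 / 386 = 0.4948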